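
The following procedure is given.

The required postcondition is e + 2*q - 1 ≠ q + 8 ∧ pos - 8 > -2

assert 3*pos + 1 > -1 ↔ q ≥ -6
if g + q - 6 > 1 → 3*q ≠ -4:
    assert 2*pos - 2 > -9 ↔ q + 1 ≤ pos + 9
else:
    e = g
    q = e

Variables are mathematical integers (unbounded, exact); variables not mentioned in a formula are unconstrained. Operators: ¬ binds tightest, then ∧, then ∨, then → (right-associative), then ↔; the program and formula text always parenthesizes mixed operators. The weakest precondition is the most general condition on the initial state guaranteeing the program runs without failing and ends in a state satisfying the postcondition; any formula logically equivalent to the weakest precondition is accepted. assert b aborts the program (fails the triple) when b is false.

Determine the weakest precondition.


Working backward. After the program, the postcondition e + 2*q - 1 ≠ q + 8 ∧ pos - 8 > -2 must hold; in canonical form it is e + q ≠ 9 ∧ pos > 6.
Then branch requires (2*pos > -7 ↔ q ≤ pos + 8) ∧ e + q ≠ 9 ∧ pos > 6; else branch requires 2*g ≠ 9 ∧ pos > 6.
Before the if: ((g + q > 7 → 3*q ≠ -4) → ((2*pos > -7 ↔ q ≤ pos + 8) ∧ e + q ≠ 9 ∧ pos > 6)) ∧ ((¬(g + q > 7 → 3*q ≠ -4)) → (2*g ≠ 9 ∧ pos > 6))
Before assert 3*pos + 1 > -1 ↔ q ≥ -6: (3*pos > -2 ↔ q ≥ -6) ∧ ((g + q > 7 → 3*q ≠ -4) → ((2*pos > -7 ↔ q ≤ pos + 8) ∧ e + q ≠ 9 ∧ pos > 6)) ∧ ((¬(g + q > 7 → 3*q ≠ -4)) → (2*g ≠ 9 ∧ pos > 6))
Answer: WP = (3*pos > -2 ↔ q ≥ -6) ∧ ((g + q > 7 → 3*q ≠ -4) → ((2*pos > -7 ↔ q ≤ pos + 8) ∧ e + q ≠ 9 ∧ pos > 6)) ∧ ((¬(g + q > 7 → 3*q ≠ -4)) → (2*g ≠ 9 ∧ pos > 6))


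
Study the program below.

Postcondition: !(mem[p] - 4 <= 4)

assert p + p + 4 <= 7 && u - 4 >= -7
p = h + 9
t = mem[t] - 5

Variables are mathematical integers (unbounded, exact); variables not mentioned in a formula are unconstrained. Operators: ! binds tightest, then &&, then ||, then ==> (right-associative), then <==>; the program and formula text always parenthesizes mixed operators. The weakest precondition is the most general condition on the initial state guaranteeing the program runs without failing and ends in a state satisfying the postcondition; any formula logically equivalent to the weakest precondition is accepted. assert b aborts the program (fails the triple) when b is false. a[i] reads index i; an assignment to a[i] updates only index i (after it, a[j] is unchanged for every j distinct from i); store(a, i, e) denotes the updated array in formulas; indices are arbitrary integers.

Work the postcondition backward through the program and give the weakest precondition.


Working backward. After the program, the postcondition !(mem[p] - 4 <= 4) must hold; in canonical form it is !(mem[p] <= 8).
Before t := mem[t] - 5: !(mem[p] <= 8)
Before p := h + 9: !(mem[h + 9] <= 8)
Before assert p + p + 4 <= 7 && u - 4 >= -7: 2*p <= 3 && u >= -3 && (!(mem[h + 9] <= 8))
Answer: WP = 2*p <= 3 && u >= -3 && (!(mem[h + 9] <= 8))


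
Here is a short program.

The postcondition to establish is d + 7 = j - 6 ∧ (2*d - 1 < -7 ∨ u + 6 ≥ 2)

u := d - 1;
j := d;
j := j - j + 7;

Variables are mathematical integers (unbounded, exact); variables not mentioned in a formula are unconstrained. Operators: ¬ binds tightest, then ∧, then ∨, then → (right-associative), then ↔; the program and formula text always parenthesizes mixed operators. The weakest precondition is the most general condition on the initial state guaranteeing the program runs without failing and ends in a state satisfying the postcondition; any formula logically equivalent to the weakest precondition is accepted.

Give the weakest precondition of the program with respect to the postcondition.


Working backward. After the program, the postcondition d + 7 = j - 6 ∧ (2*d - 1 < -7 ∨ u + 6 ≥ 2) must hold; in canonical form it is d = j - 13 ∧ (2*d < -6 ∨ u ≥ -4).
Before j := j - j + 7: d = -6 ∧ (2*d < -6 ∨ u ≥ -4)
Before j := d: d = -6 ∧ (2*d < -6 ∨ u ≥ -4)
Before u := d - 1: d = -6 ∧ (2*d < -6 ∨ d ≥ -3)
Answer: WP = d = -6 ∧ (2*d < -6 ∨ d ≥ -3)


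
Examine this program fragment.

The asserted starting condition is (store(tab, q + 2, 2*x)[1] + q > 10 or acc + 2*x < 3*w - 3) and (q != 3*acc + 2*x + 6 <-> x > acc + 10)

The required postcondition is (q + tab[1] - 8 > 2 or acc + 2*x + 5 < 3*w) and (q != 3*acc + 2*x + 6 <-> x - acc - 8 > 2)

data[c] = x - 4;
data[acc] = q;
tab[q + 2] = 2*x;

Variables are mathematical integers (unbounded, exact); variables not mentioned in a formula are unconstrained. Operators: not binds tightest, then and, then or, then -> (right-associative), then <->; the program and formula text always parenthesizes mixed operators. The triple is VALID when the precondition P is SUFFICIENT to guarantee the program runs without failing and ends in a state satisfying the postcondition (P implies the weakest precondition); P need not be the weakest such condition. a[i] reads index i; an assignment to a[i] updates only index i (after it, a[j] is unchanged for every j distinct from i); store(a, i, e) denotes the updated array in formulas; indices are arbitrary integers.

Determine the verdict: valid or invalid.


Working backward. After the program, the postcondition (q + tab[1] - 8 > 2 or acc + 2*x + 5 < 3*w) and (q != 3*acc + 2*x + 6 <-> x - acc - 8 > 2) must hold; in canonical form it is (tab[1] + q > 10 or acc + 2*x < 3*w - 5) and (q != 3*acc + 2*x + 6 <-> x > acc + 10).
Before tab[q + 2] := 2*x: (store(tab, q + 2, 2*x)[1] + q > 10 or acc + 2*x < 3*w - 5) and (q != 3*acc + 2*x + 6 <-> x > acc + 10)
Before data[acc] := q: (store(tab, q + 2, 2*x)[1] + q > 10 or acc + 2*x < 3*w - 5) and (q != 3*acc + 2*x + 6 <-> x > acc + 10)
Before data[c] := x - 4: (store(tab, q + 2, 2*x)[1] + q > 10 or acc + 2*x < 3*w - 5) and (q != 3*acc + 2*x + 6 <-> x > acc + 10)
The weakest precondition is (store(tab, q + 2, 2*x)[1] + q > 10 or acc + 2*x < 3*w - 5) and (q != 3*acc + 2*x + 6 <-> x > acc + 10).
Check whether (store(tab, q + 2, 2*x)[1] + q > 10 or acc + 2*x < 3*w - 3) and (q != 3*acc + 2*x + 6 <-> x > acc + 10) implies it.
Countermodel: at the initial state acc = -6527, q = -2, tab = {[0] = 10, [1] = -30152, elsewhere 10}, w = -6518, x = -6516, the precondition holds but the weakest precondition fails.
Answer: invalid


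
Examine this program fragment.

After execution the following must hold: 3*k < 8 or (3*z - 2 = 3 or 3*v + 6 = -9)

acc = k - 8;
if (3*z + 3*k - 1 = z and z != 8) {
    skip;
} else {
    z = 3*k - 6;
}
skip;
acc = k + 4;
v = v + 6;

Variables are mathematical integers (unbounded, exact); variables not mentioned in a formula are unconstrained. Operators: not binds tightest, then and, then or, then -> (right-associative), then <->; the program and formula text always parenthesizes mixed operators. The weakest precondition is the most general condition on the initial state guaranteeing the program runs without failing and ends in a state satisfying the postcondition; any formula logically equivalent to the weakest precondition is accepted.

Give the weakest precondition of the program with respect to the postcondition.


Working backward. After the program, the postcondition 3*k < 8 or (3*z - 2 = 3 or 3*v + 6 = -9) must hold; in canonical form it is 3*k < 8 or 3*z = 5 or 3*v = -15.
Before v := v + 6: 3*k < 8 or 3*z = 5 or 3*v = -33
Before acc := k + 4: 3*k < 8 or 3*z = 5 or 3*v = -33
Before skip: 3*k < 8 or 3*z = 5 or 3*v = -33
Then branch requires 3*k < 8 or 3*z = 5 or 3*v = -33; else branch requires 3*k < 8 or 9*k = 23 or 3*v = -33.
Before the if: ((3*k + 2*z = 1 and z != 8) -> (3*k < 8 or 3*z = 5 or 3*v = -33)) and ((not (3*k + 2*z = 1 and z != 8)) -> (3*k < 8 or 9*k = 23 or 3*v = -33))
Before acc := k - 8: ((3*k + 2*z = 1 and z != 8) -> (3*k < 8 or 3*z = 5 or 3*v = -33)) and ((not (3*k + 2*z = 1 and z != 8)) -> (3*k < 8 or 9*k = 23 or 3*v = -33))
Answer: WP = ((3*k + 2*z = 1 and z != 8) -> (3*k < 8 or 3*z = 5 or 3*v = -33)) and ((not (3*k + 2*z = 1 and z != 8)) -> (3*k < 8 or 9*k = 23 or 3*v = -33))


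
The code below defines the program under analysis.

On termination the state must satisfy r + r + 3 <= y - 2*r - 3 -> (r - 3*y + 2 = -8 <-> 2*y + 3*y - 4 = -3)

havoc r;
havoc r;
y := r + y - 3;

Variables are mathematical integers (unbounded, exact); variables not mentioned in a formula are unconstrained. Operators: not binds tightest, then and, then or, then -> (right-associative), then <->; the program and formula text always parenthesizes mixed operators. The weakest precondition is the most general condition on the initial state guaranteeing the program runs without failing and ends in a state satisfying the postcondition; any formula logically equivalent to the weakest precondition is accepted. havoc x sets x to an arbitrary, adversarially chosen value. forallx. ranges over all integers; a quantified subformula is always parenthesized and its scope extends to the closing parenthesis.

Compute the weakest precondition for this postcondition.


Working backward. After the program, the postcondition r + r + 3 <= y - 2*r - 3 -> (r - 3*y + 2 = -8 <-> 2*y + 3*y - 4 = -3) must hold; in canonical form it is 4*r <= y - 6 -> (r = 3*y - 10 <-> 5*y = 1).
Before y := r + y - 3: 3*r <= y - 9 -> (2*r + 3*y = 19 <-> 5*r + 5*y = 16)
Before havoc r: forall r_1. (3*r_1 <= y - 9 -> (2*r_1 + 3*y = 19 <-> 5*r_1 + 5*y = 16))
Before havoc r: forall r_1. (3*r_1 <= y - 9 -> (2*r_1 + 3*y = 19 <-> 5*r_1 + 5*y = 16))
Answer: WP = forall r_1. (3*r_1 <= y - 9 -> (2*r_1 + 3*y = 19 <-> 5*r_1 + 5*y = 16))


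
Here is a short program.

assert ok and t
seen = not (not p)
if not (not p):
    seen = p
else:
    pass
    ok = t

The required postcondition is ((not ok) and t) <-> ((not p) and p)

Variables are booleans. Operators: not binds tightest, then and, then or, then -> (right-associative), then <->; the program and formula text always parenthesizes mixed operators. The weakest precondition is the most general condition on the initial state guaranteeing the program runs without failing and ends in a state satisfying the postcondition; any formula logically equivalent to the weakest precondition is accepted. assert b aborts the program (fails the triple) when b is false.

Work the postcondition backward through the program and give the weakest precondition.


Working backward. After the program, the postcondition ((not ok) and t) <-> ((not p) and p) must hold; in canonical form it is not ((not ok) and t).
Then branch requires not ((not ok) and t); else branch requires true.
Before the if: p -> (not ((not ok) and t))
Before seen := not (not p): p -> (not ((not ok) and t))
Before assert ok and t: ok and t and (p -> (not ((not ok) and t)))
Answer: WP = ok and t and (p -> (not ((not ok) and t)))


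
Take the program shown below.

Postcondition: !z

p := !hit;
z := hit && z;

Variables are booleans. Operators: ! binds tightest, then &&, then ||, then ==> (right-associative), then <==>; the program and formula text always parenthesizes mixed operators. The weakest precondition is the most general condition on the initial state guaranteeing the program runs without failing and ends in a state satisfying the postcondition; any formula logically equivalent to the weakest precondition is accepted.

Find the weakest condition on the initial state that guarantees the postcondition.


Working backward. After the program, !z must hold.
Before z := hit && z: !(hit && z)
Before p := !hit: !(hit && z)
Answer: WP = !(hit && z)


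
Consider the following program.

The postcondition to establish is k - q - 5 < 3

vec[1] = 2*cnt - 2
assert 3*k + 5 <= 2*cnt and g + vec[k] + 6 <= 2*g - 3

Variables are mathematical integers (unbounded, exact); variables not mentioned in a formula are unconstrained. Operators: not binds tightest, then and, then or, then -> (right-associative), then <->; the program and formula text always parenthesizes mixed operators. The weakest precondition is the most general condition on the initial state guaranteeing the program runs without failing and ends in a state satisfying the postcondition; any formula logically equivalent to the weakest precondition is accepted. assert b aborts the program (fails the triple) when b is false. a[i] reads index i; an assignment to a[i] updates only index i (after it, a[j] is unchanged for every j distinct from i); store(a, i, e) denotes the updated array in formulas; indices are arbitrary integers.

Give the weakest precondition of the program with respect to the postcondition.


Working backward. After the program, the postcondition k - q - 5 < 3 must hold; in canonical form it is k < q + 8.
Before assert 3*k + 5 <= 2*cnt and g + vec[k] + 6 <= 2*g - 3: 3*k <= 2*cnt - 5 and vec[k] <= g - 9 and k < q + 8
Before vec[1] := 2*cnt - 2: 3*k <= 2*cnt - 5 and store(vec, 1, 2*cnt - 2)[k] <= g - 9 and k < q + 8
Answer: WP = 3*k <= 2*cnt - 5 and store(vec, 1, 2*cnt - 2)[k] <= g - 9 and k < q + 8


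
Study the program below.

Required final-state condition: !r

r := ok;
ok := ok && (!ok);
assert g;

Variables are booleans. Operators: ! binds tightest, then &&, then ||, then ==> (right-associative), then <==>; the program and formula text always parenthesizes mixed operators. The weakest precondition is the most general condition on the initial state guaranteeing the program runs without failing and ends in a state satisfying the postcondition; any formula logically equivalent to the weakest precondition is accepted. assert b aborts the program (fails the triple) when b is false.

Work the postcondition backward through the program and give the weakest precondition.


Working backward. After the program, !r must hold.
Before assert g: g && (!r)
Before ok := ok && (!ok): g && (!r)
Before r := ok: g && (!ok)
Answer: WP = g && (!ok)


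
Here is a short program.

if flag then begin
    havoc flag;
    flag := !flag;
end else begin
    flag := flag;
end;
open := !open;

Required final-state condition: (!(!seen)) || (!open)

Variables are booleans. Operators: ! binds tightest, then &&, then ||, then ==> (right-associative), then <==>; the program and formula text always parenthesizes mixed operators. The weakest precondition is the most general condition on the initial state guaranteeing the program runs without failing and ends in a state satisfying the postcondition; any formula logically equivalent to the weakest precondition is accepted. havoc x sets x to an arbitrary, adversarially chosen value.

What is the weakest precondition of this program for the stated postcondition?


Working backward. After the program, the postcondition (!(!seen)) || (!open) must hold; in canonical form it is seen || (!open).
Before open := !open: seen || open
Then branch requires seen || open; else branch requires seen || open.
Before the if: (flag ==> (seen || open)) && ((!flag) ==> (seen || open))
Answer: WP = (flag ==> (seen || open)) && ((!flag) ==> (seen || open))


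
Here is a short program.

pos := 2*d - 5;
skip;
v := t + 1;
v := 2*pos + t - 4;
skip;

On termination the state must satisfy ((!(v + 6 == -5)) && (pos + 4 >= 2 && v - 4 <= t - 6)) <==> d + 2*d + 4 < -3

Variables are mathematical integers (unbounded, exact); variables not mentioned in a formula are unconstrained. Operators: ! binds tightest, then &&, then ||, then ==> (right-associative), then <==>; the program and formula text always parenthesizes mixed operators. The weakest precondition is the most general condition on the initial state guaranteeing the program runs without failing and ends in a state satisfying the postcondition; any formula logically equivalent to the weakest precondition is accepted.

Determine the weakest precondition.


Working backward. After the program, the postcondition ((!(v + 6 == -5)) && (pos + 4 >= 2 && v - 4 <= t - 6)) <==> d + 2*d + 4 < -3 must hold; in canonical form it is ((!(v == -11)) && pos >= -2 && v <= t - 2) <==> 3*d < -7.
Before skip: ((!(v == -11)) && pos >= -2 && v <= t - 2) <==> 3*d < -7
Before v := 2*pos + t - 4: ((!(2*pos + t == -7)) && pos >= -2 && 2*pos <= 2) <==> 3*d < -7
Before v := t + 1: ((!(2*pos + t == -7)) && pos >= -2 && 2*pos <= 2) <==> 3*d < -7
Before skip: ((!(2*pos + t == -7)) && pos >= -2 && 2*pos <= 2) <==> 3*d < -7
Before pos := 2*d - 5: ((!(4*d + t == 3)) && 2*d >= 3 && 4*d <= 12) <==> 3*d < -7
Answer: WP = ((!(4*d + t == 3)) && 2*d >= 3 && 4*d <= 12) <==> 3*d < -7


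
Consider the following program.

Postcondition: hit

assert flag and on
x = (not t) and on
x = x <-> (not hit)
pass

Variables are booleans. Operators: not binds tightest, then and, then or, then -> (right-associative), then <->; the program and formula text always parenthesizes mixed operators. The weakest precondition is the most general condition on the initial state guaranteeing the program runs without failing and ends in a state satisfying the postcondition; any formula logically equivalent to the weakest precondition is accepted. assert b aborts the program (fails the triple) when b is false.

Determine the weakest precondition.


Working backward. After the program, hit must hold.
Before skip: hit
Before x := x <-> (not hit): hit
Before x := (not t) and on: hit
Before assert flag and on: flag and on and hit
Answer: WP = flag and on and hit


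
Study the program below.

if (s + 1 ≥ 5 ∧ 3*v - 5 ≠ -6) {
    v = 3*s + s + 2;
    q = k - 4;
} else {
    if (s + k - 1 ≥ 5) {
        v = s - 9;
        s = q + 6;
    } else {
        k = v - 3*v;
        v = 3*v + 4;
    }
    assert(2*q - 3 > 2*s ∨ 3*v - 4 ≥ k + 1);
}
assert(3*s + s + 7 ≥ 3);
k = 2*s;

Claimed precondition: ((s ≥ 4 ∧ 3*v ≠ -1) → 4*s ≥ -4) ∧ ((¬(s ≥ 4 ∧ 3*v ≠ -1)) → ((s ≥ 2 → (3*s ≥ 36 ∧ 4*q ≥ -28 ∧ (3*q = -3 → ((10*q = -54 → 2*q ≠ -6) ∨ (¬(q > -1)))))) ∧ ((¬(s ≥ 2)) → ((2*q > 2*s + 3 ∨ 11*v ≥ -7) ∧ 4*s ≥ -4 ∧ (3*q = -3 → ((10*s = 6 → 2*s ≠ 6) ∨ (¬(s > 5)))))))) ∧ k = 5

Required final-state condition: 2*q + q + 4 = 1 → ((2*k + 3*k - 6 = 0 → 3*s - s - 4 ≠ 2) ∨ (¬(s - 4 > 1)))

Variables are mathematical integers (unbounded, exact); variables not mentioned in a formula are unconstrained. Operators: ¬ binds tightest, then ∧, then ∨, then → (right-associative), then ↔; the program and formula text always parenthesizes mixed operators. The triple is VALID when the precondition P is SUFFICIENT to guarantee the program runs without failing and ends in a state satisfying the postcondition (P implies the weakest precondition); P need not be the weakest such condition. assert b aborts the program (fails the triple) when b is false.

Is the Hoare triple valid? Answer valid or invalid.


Working backward. After the program, the postcondition 2*q + q + 4 = 1 → ((2*k + 3*k - 6 = 0 → 3*s - s - 4 ≠ 2) ∨ (¬(s - 4 > 1))) must hold; in canonical form it is 3*q = -3 → ((5*k = 6 → 2*s ≠ 6) ∨ (¬(s > 5))).
Before k := 2*s: 3*q = -3 → ((10*s = 6 → 2*s ≠ 6) ∨ (¬(s > 5)))
Before assert 3*s + s + 7 ≥ 3: 4*s ≥ -4 ∧ (3*q = -3 → ((10*s = 6 → 2*s ≠ 6) ∨ (¬(s > 5))))
Then branch requires 4*s ≥ -4 ∧ (3*k = 9 → ((10*s = 6 → 2*s ≠ 6) ∨ (¬(s > 5)))); else branch requires (k + s ≥ 6 → (3*s ≥ k + 32 ∧ 4*q ≥ -28 ∧ (3*q = -3 → ((10*q = -54 → 2*q ≠ -6) ∨ (¬(q > -1)))))) ∧ ((¬(k + s ≥ 6)) → ((2*q > 2*s + 3 ∨ 11*v ≥ -7) ∧ 4*s ≥ -4 ∧ (3*q = -3 → ((10*s = 6 → 2*s ≠ 6) ∨ (¬(s > 5)))))).
Before the if: ((s ≥ 4 ∧ 3*v ≠ -1) → (4*s ≥ -4 ∧ (3*k = 9 → ((10*s = 6 → 2*s ≠ 6) ∨ (¬(s > 5)))))) ∧ ((¬(s ≥ 4 ∧ 3*v ≠ -1)) → ((k + s ≥ 6 → (3*s ≥ k + 32 ∧ 4*q ≥ -28 ∧ (3*q = -3 → ((10*q = -54 → 2*q ≠ -6) ∨ (¬(q > -1)))))) ∧ ((¬(k + s ≥ 6)) → ((2*q > 2*s + 3 ∨ 11*v ≥ -7) ∧ 4*s ≥ -4 ∧ (3*q = -3 → ((10*s = 6 → 2*s ≠ 6) ∨ (¬(s > 5))))))))
The weakest precondition is ((s ≥ 4 ∧ 3*v ≠ -1) → (4*s ≥ -4 ∧ (3*k = 9 → ((10*s = 6 → 2*s ≠ 6) ∨ (¬(s > 5)))))) ∧ ((¬(s ≥ 4 ∧ 3*v ≠ -1)) → ((k + s ≥ 6 → (3*s ≥ k + 32 ∧ 4*q ≥ -28 ∧ (3*q = -3 → ((10*q = -54 → 2*q ≠ -6) ∨ (¬(q > -1)))))) ∧ ((¬(k + s ≥ 6)) → ((2*q > 2*s + 3 ∨ 11*v ≥ -7) ∧ 4*s ≥ -4 ∧ (3*q = -3 → ((10*s = 6 → 2*s ≠ 6) ∨ (¬(s > 5)))))))).
Check whether ((s ≥ 4 ∧ 3*v ≠ -1) → 4*s ≥ -4) ∧ ((¬(s ≥ 4 ∧ 3*v ≠ -1)) → ((s ≥ 2 → (3*s ≥ 36 ∧ 4*q ≥ -28 ∧ (3*q = -3 → ((10*q = -54 → 2*q ≠ -6) ∨ (¬(q > -1)))))) ∧ ((¬(s ≥ 2)) → ((2*q > 2*s + 3 ∨ 11*v ≥ -7) ∧ 4*s ≥ -4 ∧ (3*q = -3 → ((10*s = 6 → 2*s ≠ 6) ∨ (¬(s > 5)))))))) ∧ k = 5 implies it.
Countermodel: at the initial state k = 5, q = 3, s = 1, v = -1, the precondition holds but the weakest precondition fails.
Answer: invalid


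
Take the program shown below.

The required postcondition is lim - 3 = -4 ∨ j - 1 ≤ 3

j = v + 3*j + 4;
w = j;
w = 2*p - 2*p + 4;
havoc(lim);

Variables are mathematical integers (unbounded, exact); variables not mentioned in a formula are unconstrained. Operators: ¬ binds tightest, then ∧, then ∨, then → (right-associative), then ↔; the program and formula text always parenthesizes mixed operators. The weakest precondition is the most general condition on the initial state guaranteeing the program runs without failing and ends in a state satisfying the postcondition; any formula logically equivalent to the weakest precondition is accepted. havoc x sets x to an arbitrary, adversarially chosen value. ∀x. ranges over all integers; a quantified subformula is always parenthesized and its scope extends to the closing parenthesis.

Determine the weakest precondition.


Working backward. After the program, the postcondition lim - 3 = -4 ∨ j - 1 ≤ 3 must hold; in canonical form it is lim = -1 ∨ j ≤ 4.
Before havoc lim: ∀lim_1. (lim_1 = -1 ∨ j ≤ 4)
Before w := 2*p - 2*p + 4: ∀lim_1. (lim_1 = -1 ∨ j ≤ 4)
Before w := j: ∀lim_1. (lim_1 = -1 ∨ j ≤ 4)
Before j := v + 3*j + 4: ∀lim_1. (lim_1 = -1 ∨ 3*j + v ≤ 0)
Answer: WP = ∀lim_1. (lim_1 = -1 ∨ 3*j + v ≤ 0)


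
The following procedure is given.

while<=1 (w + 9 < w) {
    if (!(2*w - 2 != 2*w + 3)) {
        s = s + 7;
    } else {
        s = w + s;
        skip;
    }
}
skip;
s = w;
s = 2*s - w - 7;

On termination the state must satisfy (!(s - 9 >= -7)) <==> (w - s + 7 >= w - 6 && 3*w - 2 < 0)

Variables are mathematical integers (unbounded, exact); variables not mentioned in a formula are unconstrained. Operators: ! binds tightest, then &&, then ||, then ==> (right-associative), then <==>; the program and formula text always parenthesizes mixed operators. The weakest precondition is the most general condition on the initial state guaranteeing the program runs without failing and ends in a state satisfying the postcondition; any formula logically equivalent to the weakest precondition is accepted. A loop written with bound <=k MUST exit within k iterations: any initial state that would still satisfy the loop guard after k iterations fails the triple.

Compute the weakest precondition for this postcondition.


Working backward. After the program, the postcondition (!(s - 9 >= -7)) <==> (w - s + 7 >= w - 6 && 3*w - 2 < 0) must hold; in canonical form it is (!(s >= 2)) <==> (s <= 13 && 3*w < 2).
Before s := 2*s - w - 7: (!(2*s >= w + 9)) <==> (2*s <= w + 20 && 3*w < 2)
Before s := w: (!(w >= 9)) <==> (w <= 20 && 3*w < 2)
Before skip: (!(w >= 9)) <==> (w <= 20 && 3*w < 2)
Before the loop (bound <=1), unroll the exhaustion recursion (WP_0 = exit-now case; WP_j = one more guarded iteration, up to j = 1):
  WP_0: (!(w >= 9)) <==> (w <= 20 && 3*w < 2)
  WP_1: (!(w >= 9)) <==> (w <= 20 && 3*w < 2)
So before the loop: (!(w >= 9)) <==> (w <= 20 && 3*w < 2)
Answer: WP = (!(w >= 9)) <==> (w <= 20 && 3*w < 2)


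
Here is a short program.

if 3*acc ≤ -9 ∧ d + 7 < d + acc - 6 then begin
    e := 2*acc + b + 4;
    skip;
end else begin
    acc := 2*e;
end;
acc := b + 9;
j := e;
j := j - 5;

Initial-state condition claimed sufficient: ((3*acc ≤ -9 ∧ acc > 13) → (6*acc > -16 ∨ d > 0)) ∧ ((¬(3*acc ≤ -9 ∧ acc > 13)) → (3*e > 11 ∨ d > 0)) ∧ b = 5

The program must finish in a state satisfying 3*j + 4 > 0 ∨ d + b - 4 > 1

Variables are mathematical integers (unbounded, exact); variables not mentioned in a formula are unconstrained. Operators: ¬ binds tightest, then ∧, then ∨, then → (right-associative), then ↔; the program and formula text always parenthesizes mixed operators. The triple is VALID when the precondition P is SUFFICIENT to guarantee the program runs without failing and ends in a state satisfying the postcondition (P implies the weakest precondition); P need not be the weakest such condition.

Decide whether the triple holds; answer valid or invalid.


Working backward. After the program, the postcondition 3*j + 4 > 0 ∨ d + b - 4 > 1 must hold; in canonical form it is 3*j > -4 ∨ b + d > 5.
Before j := j - 5: 3*j > 11 ∨ b + d > 5
Before j := e: 3*e > 11 ∨ b + d > 5
Before acc := b + 9: 3*e > 11 ∨ b + d > 5
Then branch requires 6*acc + 3*b > -1 ∨ b + d > 5; else branch requires 3*e > 11 ∨ b + d > 5.
Before the if: ((3*acc ≤ -9 ∧ acc > 13) → (6*acc + 3*b > -1 ∨ b + d > 5)) ∧ ((¬(3*acc ≤ -9 ∧ acc > 13)) → (3*e > 11 ∨ b + d > 5))
The weakest precondition is ((3*acc ≤ -9 ∧ acc > 13) → (6*acc + 3*b > -1 ∨ b + d > 5)) ∧ ((¬(3*acc ≤ -9 ∧ acc > 13)) → (3*e > 11 ∨ b + d > 5)).
Check whether ((3*acc ≤ -9 ∧ acc > 13) → (6*acc > -16 ∨ d > 0)) ∧ ((¬(3*acc ≤ -9 ∧ acc > 13)) → (3*e > 11 ∨ d > 0)) ∧ b = 5 implies it.
Every state satisfying the precondition satisfies the weakest precondition: the implication holds.
Answer: valid


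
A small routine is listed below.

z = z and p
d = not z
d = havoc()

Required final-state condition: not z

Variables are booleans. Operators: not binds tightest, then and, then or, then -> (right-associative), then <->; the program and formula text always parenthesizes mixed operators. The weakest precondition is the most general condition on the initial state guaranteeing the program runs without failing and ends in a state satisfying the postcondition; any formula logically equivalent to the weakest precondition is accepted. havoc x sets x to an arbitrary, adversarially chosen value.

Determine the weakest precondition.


Working backward. After the program, not z must hold.
Before havoc d: not z
Before d := not z: not z
Before z := z and p: not (z and p)
Answer: WP = not (z and p)


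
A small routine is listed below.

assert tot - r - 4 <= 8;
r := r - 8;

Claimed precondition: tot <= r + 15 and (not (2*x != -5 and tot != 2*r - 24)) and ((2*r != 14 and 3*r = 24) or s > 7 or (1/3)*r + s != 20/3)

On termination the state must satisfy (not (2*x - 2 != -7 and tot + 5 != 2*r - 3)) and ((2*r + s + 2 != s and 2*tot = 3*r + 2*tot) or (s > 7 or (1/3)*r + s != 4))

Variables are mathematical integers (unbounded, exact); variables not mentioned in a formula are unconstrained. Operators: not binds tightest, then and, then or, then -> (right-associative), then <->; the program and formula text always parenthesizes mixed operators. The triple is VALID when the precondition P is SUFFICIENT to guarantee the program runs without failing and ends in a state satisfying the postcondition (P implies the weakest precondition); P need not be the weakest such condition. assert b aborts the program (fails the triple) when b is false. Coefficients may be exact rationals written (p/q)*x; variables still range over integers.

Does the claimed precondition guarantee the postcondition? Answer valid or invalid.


Working backward. After the program, the postcondition (not (2*x - 2 != -7 and tot + 5 != 2*r - 3)) and ((2*r + s + 2 != s and 2*tot = 3*r + 2*tot) or (s > 7 or (1/3)*r + s != 4)) must hold; in canonical form it is (not (2*x != -5 and tot != 2*r - 8)) and ((2*r != -2 and 3*r = 0) or s > 7 or (1/3)*r + s != 4).
Before r := r - 8: (not (2*x != -5 and tot != 2*r - 24)) and ((2*r != 14 and 3*r = 24) or s > 7 or (1/3)*r + s != 20/3)
Before assert tot - r - 4 <= 8: tot <= r + 12 and (not (2*x != -5 and tot != 2*r - 24)) and ((2*r != 14 and 3*r = 24) or s > 7 or (1/3)*r + s != 20/3)
The weakest precondition is tot <= r + 12 and (not (2*x != -5 and tot != 2*r - 24)) and ((2*r != 14 and 3*r = 24) or s > 7 or (1/3)*r + s != 20/3).
Check whether tot <= r + 15 and (not (2*x != -5 and tot != 2*r - 24)) and ((2*r != 14 and 3*r = 24) or s > 7 or (1/3)*r + s != 20/3) implies it.
Countermodel: at the initial state r = 37, s = -6, tot = 50, x = 0, the precondition holds but the weakest precondition fails.
Answer: invalid


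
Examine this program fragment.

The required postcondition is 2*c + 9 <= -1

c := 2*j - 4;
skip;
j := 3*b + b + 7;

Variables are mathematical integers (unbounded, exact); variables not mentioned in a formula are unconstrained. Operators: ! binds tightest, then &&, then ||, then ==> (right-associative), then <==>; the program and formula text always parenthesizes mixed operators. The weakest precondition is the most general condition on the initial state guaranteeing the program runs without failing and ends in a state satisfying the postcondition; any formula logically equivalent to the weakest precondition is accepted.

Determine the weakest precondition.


Working backward. After the program, the postcondition 2*c + 9 <= -1 must hold; in canonical form it is 2*c <= -10.
Before j := 3*b + b + 7: 2*c <= -10
Before skip: 2*c <= -10
Before c := 2*j - 4: 4*j <= -2
Answer: WP = 4*j <= -2


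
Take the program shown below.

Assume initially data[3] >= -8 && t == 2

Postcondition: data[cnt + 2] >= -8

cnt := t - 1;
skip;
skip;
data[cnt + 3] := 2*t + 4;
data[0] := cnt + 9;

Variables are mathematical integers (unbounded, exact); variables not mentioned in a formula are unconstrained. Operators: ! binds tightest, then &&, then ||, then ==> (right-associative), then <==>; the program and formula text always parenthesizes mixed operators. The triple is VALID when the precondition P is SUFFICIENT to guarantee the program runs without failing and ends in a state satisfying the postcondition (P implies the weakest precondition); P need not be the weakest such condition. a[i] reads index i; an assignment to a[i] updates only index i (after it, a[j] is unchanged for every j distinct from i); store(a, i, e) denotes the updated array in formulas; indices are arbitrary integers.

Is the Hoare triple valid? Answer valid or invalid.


Working backward. After the program, data[cnt + 2] >= -8 must hold.
Before data[0] := cnt + 9: store(data, 0, cnt + 9)[cnt + 2] >= -8
Before data[cnt + 3] := 2*t + 4: store(store(data, cnt + 3, 2*t + 4), 0, cnt + 9)[cnt + 2] >= -8
Before skip: store(store(data, cnt + 3, 2*t + 4), 0, cnt + 9)[cnt + 2] >= -8
Before skip: store(store(data, cnt + 3, 2*t + 4), 0, cnt + 9)[cnt + 2] >= -8
Before cnt := t - 1: store(store(data, t + 2, 2*t + 4), 0, t + 8)[t + 1] >= -8
The weakest precondition is store(store(data, t + 2, 2*t + 4), 0, t + 8)[t + 1] >= -8.
Check whether data[3] >= -8 && t == 2 implies it.
Every state satisfying the precondition satisfies the weakest precondition: the implication holds.
Answer: valid


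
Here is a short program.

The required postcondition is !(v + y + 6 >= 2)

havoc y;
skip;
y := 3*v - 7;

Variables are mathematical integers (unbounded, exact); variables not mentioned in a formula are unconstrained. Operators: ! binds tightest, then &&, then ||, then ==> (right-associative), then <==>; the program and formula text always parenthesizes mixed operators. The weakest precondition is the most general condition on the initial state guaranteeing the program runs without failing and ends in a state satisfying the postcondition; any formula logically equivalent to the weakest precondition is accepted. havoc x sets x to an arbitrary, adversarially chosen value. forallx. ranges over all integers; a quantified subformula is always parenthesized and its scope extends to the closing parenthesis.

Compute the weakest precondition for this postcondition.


Working backward. After the program, the postcondition !(v + y + 6 >= 2) must hold; in canonical form it is !(v + y >= -4).
Before y := 3*v - 7: !(4*v >= 3)
Before skip: !(4*v >= 3)
Before havoc y: !(4*v >= 3)
Answer: WP = !(4*v >= 3)


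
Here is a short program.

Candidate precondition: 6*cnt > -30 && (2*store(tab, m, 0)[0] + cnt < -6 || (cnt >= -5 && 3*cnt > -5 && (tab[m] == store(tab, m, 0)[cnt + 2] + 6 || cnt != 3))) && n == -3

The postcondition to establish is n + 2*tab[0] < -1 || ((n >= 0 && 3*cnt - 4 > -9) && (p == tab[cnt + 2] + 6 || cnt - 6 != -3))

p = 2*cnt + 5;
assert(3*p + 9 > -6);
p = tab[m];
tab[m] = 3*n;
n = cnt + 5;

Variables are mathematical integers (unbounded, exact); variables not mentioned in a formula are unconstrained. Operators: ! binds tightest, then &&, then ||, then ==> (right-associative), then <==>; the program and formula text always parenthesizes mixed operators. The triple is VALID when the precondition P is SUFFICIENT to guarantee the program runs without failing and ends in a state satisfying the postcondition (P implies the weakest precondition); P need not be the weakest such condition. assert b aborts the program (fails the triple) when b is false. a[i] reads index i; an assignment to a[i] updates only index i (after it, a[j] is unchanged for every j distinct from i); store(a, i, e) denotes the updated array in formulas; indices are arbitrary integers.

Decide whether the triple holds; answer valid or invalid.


Working backward. After the program, the postcondition n + 2*tab[0] < -1 || ((n >= 0 && 3*cnt - 4 > -9) && (p == tab[cnt + 2] + 6 || cnt - 6 != -3)) must hold; in canonical form it is 2*tab[0] + n < -1 || (n >= 0 && 3*cnt > -5 && (p == tab[cnt + 2] + 6 || cnt != 3)).
Before n := cnt + 5: 2*tab[0] + cnt < -6 || (cnt >= -5 && 3*cnt > -5 && (p == tab[cnt + 2] + 6 || cnt != 3))
Before tab[m] := 3*n: 2*store(tab, m, 3*n)[0] + cnt < -6 || (cnt >= -5 && 3*cnt > -5 && (p == store(tab, m, 3*n)[cnt + 2] + 6 || cnt != 3))
Before p := tab[m]: 2*store(tab, m, 3*n)[0] + cnt < -6 || (cnt >= -5 && 3*cnt > -5 && (tab[m] == store(tab, m, 3*n)[cnt + 2] + 6 || cnt != 3))
Before assert 3*p + 9 > -6: 3*p > -15 && (2*store(tab, m, 3*n)[0] + cnt < -6 || (cnt >= -5 && 3*cnt > -5 && (tab[m] == store(tab, m, 3*n)[cnt + 2] + 6 || cnt != 3)))
Before p := 2*cnt + 5: 6*cnt > -30 && (2*store(tab, m, 3*n)[0] + cnt < -6 || (cnt >= -5 && 3*cnt > -5 && (tab[m] == store(tab, m, 3*n)[cnt + 2] + 6 || cnt != 3)))
The weakest precondition is 6*cnt > -30 && (2*store(tab, m, 3*n)[0] + cnt < -6 || (cnt >= -5 && 3*cnt > -5 && (tab[m] == store(tab, m, 3*n)[cnt + 2] + 6 || cnt != 3))).
Check whether 6*cnt > -30 && (2*store(tab, m, 0)[0] + cnt < -6 || (cnt >= -5 && 3*cnt > -5 && (tab[m] == store(tab, m, 0)[cnt + 2] + 6 || cnt != 3))) && n == -3 implies it.
Countermodel: at the initial state cnt = 3, m = 5, n = -3, tab = {[0] = 1, [5] = 6, elsewhere 2}, the precondition holds but the weakest precondition fails.
Answer: invalid


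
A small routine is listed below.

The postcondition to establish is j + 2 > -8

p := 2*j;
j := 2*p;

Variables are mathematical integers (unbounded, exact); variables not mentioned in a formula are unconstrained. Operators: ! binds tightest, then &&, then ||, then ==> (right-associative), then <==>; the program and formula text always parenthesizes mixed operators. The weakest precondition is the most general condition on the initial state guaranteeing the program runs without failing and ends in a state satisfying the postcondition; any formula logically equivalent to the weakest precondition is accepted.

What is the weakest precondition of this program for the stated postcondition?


Working backward. After the program, the postcondition j + 2 > -8 must hold; in canonical form it is j > -10.
Before j := 2*p: 2*p > -10
Before p := 2*j: 4*j > -10
Answer: WP = 4*j > -10


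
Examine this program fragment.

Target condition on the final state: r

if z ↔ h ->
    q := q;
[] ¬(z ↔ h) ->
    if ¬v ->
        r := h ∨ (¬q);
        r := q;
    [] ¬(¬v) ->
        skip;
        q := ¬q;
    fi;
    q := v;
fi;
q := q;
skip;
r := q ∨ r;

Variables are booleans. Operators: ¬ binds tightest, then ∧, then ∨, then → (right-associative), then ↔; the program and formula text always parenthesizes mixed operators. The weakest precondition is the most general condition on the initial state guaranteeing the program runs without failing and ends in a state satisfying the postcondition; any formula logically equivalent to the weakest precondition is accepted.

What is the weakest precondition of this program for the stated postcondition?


Working backward. After the program, r must hold.
Before r := q ∨ r: q ∨ r
Before skip: q ∨ r
Before q := q: q ∨ r
Then branch requires q ∨ r; else branch requires ((¬v) → (v ∨ q)) ∧ (v → (v ∨ r)).
Before the if: ((z ↔ h) → (q ∨ r)) ∧ ((¬(z ↔ h)) → (((¬v) → (v ∨ q)) ∧ (v → (v ∨ r))))
Answer: WP = ((z ↔ h) → (q ∨ r)) ∧ ((¬(z ↔ h)) → (((¬v) → (v ∨ q)) ∧ (v → (v ∨ r))))


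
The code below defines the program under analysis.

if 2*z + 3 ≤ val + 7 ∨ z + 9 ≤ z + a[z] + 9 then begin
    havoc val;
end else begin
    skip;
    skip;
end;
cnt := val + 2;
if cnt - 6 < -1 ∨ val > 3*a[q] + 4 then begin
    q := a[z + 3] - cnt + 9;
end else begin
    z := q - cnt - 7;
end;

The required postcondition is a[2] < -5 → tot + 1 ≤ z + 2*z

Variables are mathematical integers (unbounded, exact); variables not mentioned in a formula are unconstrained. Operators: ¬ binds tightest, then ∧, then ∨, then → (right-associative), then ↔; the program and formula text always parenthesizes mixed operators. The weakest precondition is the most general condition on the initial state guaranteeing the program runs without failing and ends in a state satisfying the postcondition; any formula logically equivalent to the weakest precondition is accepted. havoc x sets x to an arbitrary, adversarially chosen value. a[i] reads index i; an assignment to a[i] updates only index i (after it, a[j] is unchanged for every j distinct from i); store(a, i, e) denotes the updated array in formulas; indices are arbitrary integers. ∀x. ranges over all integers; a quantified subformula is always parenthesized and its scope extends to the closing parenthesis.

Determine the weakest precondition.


Working backward. After the program, the postcondition a[2] < -5 → tot + 1 ≤ z + 2*z must hold; in canonical form it is a[2] < -5 → tot ≤ 3*z - 1.
Then branch requires a[2] < -5 → tot ≤ 3*z - 1; else branch requires a[2] < -5 → 3*cnt + tot ≤ 3*q - 22.
Before the if: ((cnt < 5 ∨ val > 3*a[q] + 4) → (a[2] < -5 → tot ≤ 3*z - 1)) ∧ ((¬(cnt < 5 ∨ val > 3*a[q] + 4)) → (a[2] < -5 → 3*cnt + tot ≤ 3*q - 22))
Before cnt := val + 2: ((val < 3 ∨ val > 3*a[q] + 4) → (a[2] < -5 → tot ≤ 3*z - 1)) ∧ ((¬(val < 3 ∨ val > 3*a[q] + 4)) → (a[2] < -5 → tot + 3*val ≤ 3*q - 28))
Then branch requires ∀val_1. (((val_1 < 3 ∨ val_1 > 3*a[q] + 4) → (a[2] < -5 → tot ≤ 3*z - 1)) ∧ ((¬(val_1 < 3 ∨ val_1 > 3*a[q] + 4)) → (a[2] < -5 → tot + 3*val_1 ≤ 3*q - 28))); else branch requires ((val < 3 ∨ val > 3*a[q] + 4) → (a[2] < -5 → tot ≤ 3*z - 1)) ∧ ((¬(val < 3 ∨ val > 3*a[q] + 4)) → (a[2] < -5 → tot + 3*val ≤ 3*q - 28)).
Before the if: ((2*z ≤ val + 4 ∨ a[z] ≥ 0) → (∀val_1. (((val_1 < 3 ∨ val_1 > 3*a[q] + 4) → (a[2] < -5 → tot ≤ 3*z - 1)) ∧ ((¬(val_1 < 3 ∨ val_1 > 3*a[q] + 4)) → (a[2] < -5 → tot + 3*val_1 ≤ 3*q - 28))))) ∧ ((¬(2*z ≤ val + 4 ∨ a[z] ≥ 0)) → (((val < 3 ∨ val > 3*a[q] + 4) → (a[2] < -5 → tot ≤ 3*z - 1)) ∧ ((¬(val < 3 ∨ val > 3*a[q] + 4)) → (a[2] < -5 → tot + 3*val ≤ 3*q - 28))))
Answer: WP = ((2*z ≤ val + 4 ∨ a[z] ≥ 0) → (∀val_1. (((val_1 < 3 ∨ val_1 > 3*a[q] + 4) → (a[2] < -5 → tot ≤ 3*z - 1)) ∧ ((¬(val_1 < 3 ∨ val_1 > 3*a[q] + 4)) → (a[2] < -5 → tot + 3*val_1 ≤ 3*q - 28))))) ∧ ((¬(2*z ≤ val + 4 ∨ a[z] ≥ 0)) → (((val < 3 ∨ val > 3*a[q] + 4) → (a[2] < -5 → tot ≤ 3*z - 1)) ∧ ((¬(val < 3 ∨ val > 3*a[q] + 4)) → (a[2] < -5 → tot + 3*val ≤ 3*q - 28))))
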